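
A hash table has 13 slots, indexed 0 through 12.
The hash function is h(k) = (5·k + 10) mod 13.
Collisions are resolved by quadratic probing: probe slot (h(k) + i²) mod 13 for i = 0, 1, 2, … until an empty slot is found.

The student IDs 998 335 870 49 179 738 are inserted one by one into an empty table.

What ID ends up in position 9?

998 hashes to 8; slot 8 is free => place at 8.
335 hashes to 8; 8 taken => place at 9.
870 hashes to 5; slot 5 is free => place at 5.
49 hashes to 8; 8,9 taken => place at 12.
179 hashes to 8; 8,9,12 taken => place at 4.
738 hashes to 8; 8,9,12,4 taken => place at 11.
Table: [_, _, _, _, 179, 870, _, _, 998, 335, _, 738, 49]

335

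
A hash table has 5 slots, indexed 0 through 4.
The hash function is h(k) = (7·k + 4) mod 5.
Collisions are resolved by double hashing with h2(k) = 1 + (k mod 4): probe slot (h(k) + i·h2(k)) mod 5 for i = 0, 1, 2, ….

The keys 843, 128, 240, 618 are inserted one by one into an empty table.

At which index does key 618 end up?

Insert 843: h=0, slot 0 empty => index 0.
Insert 128: h=0, h2=1, slot 0 occupied => index 1.
Insert 240: h=4, slot 4 empty => index 4.
Insert 618: h=0, h2=3, slot 0 occupied => index 3.
Table: [843, 128, ., 618, 240]

3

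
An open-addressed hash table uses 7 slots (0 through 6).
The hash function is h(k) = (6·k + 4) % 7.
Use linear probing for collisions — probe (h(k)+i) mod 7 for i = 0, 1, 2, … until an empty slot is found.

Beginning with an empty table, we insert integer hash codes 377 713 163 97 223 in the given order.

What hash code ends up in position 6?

Insert 377: h=5, slot 5 empty -> index 5.
Insert 713: h=5, slot 5 occupied -> index 6.
Insert 163: h=2, slot 2 empty -> index 2.
Insert 97: h=5, slots 5,6 occupied -> index 0.
Insert 223: h=5, slots 5,6,0 occupied -> index 1.
Table: [97, 223, 163, ∅, ∅, 377, 713]

713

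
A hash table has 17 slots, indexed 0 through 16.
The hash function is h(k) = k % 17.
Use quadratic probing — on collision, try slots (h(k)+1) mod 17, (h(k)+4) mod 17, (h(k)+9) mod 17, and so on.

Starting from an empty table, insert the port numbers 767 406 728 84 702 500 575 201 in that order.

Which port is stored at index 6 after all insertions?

201

767: h=2 → slot 2
406: h=15 → slot 15
728: h=14 → slot 14
84: h=16 → slot 16
702: h=5 → slot 5
500: h=7 → slot 7
575: h=14, probe 14,15,1 → slot 1
201: h=14, probe 14,15,1,6 → slot 6
Table: [—, 575, 767, —, —, 702, 201, 500, —, —, —, —, —, —, 728, 406, 84]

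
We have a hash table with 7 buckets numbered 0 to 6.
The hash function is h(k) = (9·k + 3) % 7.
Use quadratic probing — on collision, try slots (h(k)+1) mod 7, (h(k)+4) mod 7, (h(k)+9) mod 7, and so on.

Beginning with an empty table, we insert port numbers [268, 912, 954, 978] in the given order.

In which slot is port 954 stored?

Insert 268: h=0, slot 0 empty => index 0.
Insert 912: h=0, slot 0 occupied => index 1.
Insert 954: h=0, slots 0,1 occupied => index 4.
Insert 978: h=6, slot 6 empty => index 6.
Table: [268, 912, _, _, 954, _, 978]

4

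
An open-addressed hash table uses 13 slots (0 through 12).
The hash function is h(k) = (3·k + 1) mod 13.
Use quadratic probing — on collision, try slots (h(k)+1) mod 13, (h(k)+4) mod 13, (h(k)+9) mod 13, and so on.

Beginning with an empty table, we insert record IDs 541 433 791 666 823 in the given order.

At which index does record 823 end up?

1

541 hashes to 12; slot 12 is free => place at 12.
433 hashes to 0; slot 0 is free => place at 0.
791 hashes to 8; slot 8 is free => place at 8.
666 hashes to 10; slot 10 is free => place at 10.
823 hashes to 0; 0 taken => place at 1.
Table: [433, 823, -, -, -, -, -, -, 791, -, 666, -, 541]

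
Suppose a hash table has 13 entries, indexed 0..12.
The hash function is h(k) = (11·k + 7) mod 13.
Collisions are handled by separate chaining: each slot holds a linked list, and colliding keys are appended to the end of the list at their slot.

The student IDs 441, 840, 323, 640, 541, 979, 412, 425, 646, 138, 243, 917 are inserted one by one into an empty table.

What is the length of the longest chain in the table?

4

Insert 441: h=9, bucket 9 empty → new chain.
Insert 840: h=4, bucket 4 empty → new chain.
Insert 323: h=11, bucket 11 empty → new chain.
Insert 640: h=1, bucket 1 empty → new chain.
Insert 541: h=4, bucket 4 nonempty → append to chain.
Insert 979: h=12, bucket 12 empty → new chain.
Insert 412: h=2, bucket 2 empty → new chain.
Insert 425: h=2, bucket 2 nonempty → append to chain.
Insert 646: h=2, bucket 2 nonempty → append to chain.
Insert 138: h=4, bucket 4 nonempty → append to chain.
Insert 243: h=2, bucket 2 nonempty → append to chain.
Insert 917: h=6, bucket 6 empty → new chain.
Final buckets:
0: -
1: 640
2: 412 -> 425 -> 646 -> 243
3: -
4: 840 -> 541 -> 138
5: -
6: 917
7: -
8: -
9: 441
10: -
11: 323
12: 979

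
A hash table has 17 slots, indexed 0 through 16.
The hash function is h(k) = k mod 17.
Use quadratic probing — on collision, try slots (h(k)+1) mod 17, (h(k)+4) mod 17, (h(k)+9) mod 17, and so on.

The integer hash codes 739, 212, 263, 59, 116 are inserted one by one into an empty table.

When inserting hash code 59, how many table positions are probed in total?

4

739: h=8 -> slot 8
212: h=8, probe 8,9 -> slot 9
263: h=8, probe 8,9,12 -> slot 12
59: h=8, probe 8,9,12,0 -> slot 0
116: h=14 -> slot 14
Table: [59, ∅, ∅, ∅, ∅, ∅, ∅, ∅, 739, 212, ∅, ∅, 263, ∅, 116, ∅, ∅]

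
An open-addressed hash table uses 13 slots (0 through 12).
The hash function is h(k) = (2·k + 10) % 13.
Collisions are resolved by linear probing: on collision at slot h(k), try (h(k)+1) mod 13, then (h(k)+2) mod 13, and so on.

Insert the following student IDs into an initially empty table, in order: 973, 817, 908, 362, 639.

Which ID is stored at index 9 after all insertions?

Insert 973: h=6, slot 6 empty => index 6.
Insert 817: h=6, slot 6 occupied => index 7.
Insert 908: h=6, slots 6,7 occupied => index 8.
Insert 362: h=6, slots 6,7,8 occupied => index 9.
Insert 639: h=1, slot 1 empty => index 1.
Table: [_, 639, _, _, _, _, 973, 817, 908, 362, _, _, _]

362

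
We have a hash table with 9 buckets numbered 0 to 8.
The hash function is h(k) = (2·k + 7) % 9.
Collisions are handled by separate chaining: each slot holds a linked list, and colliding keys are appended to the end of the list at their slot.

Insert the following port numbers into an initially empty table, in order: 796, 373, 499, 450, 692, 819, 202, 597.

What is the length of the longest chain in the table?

Insert 796: h=6, bucket 6 empty -> new chain.
Insert 373: h=6, bucket 6 nonempty -> append to chain.
Insert 499: h=6, bucket 6 nonempty -> append to chain.
Insert 450: h=7, bucket 7 empty -> new chain.
Insert 692: h=5, bucket 5 empty -> new chain.
Insert 819: h=7, bucket 7 nonempty -> append to chain.
Insert 202: h=6, bucket 6 nonempty -> append to chain.
Insert 597: h=4, bucket 4 empty -> new chain.
Final buckets:
0: —
1: —
2: —
3: —
4: 597
5: 692
6: 796 -> 373 -> 499 -> 202
7: 450 -> 819
8: —

4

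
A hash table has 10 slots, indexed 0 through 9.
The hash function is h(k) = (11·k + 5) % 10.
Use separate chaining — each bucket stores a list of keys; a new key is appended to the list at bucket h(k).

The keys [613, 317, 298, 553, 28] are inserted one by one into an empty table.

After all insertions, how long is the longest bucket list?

2

Insert 613: h=8, bucket 8 empty → new chain.
Insert 317: h=2, bucket 2 empty → new chain.
Insert 298: h=3, bucket 3 empty → new chain.
Insert 553: h=8, bucket 8 nonempty → append to chain.
Insert 28: h=3, bucket 3 nonempty → append to chain.
Final buckets:
0: .
1: .
2: 317
3: 298 -> 28
4: .
5: .
6: .
7: .
8: 613 -> 553
9: .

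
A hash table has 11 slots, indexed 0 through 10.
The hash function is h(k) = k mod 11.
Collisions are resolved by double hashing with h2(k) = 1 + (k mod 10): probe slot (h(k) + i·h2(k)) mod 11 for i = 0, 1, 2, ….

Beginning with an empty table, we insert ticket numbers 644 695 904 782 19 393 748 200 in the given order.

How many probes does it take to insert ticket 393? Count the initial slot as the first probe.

3

644: h=6 → slot 6
695: h=2 → slot 2
904: h=2, h2=5, probe 2,7 → slot 7
782: h=1 → slot 1
19: h=8 → slot 8
393: h=8, h2=4, probe 8,1,5 → slot 5
748: h=0 → slot 0
200: h=2, h2=1, probe 2,3 → slot 3
Table: [748, 782, 695, 200, -, 393, 644, 904, 19, -, -]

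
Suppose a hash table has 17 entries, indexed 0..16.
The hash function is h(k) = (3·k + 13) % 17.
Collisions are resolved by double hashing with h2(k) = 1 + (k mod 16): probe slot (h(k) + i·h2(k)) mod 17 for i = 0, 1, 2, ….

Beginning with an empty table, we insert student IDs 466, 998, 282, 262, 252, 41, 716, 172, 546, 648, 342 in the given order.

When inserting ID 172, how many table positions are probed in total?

466 hashes to 0; slot 0 is free → place at 0.
998 hashes to 15; slot 15 is free → place at 15.
282 hashes to 9; slot 9 is free → place at 9.
262 hashes to 0, h2=7; 0 taken → place at 7.
252 hashes to 4; slot 4 is free → place at 4.
41 hashes to 0, h2=10; 0 taken → place at 10.
716 hashes to 2; slot 2 is free → place at 2.
172 hashes to 2, h2=13; 2,15 taken → place at 11.
546 hashes to 2, h2=3; 2 taken → place at 5.
648 hashes to 2, h2=9; 2,11 taken → place at 3.
342 hashes to 2, h2=7; 2,9 taken → place at 16.
Table: [466, —, 716, 648, 252, 546, —, 262, —, 282, 41, 172, —, —, —, 998, 342]

3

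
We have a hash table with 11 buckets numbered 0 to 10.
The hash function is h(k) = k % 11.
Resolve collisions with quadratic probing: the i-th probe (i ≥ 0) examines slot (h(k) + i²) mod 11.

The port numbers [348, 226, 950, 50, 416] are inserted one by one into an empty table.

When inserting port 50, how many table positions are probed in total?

Insert 348: h=7, slot 7 empty → index 7.
Insert 226: h=6, slot 6 empty → index 6.
Insert 950: h=4, slot 4 empty → index 4.
Insert 50: h=6, slots 6,7 occupied → index 10.
Insert 416: h=9, slot 9 empty → index 9.
Table: [_, _, _, _, 950, _, 226, 348, _, 416, 50]

3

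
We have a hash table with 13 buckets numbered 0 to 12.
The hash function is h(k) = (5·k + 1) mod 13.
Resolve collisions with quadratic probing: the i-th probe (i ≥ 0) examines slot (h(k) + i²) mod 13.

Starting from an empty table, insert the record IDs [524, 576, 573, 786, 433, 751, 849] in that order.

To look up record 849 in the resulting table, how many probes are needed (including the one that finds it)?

4

524 hashes to 8; slot 8 is free => place at 8.
576 hashes to 8; 8 taken => place at 9.
573 hashes to 6; slot 6 is free => place at 6.
786 hashes to 5; slot 5 is free => place at 5.
433 hashes to 8; 8,9 taken => place at 12.
751 hashes to 12; 12 taken => place at 0.
849 hashes to 8; 8,9,12 taken => place at 4.
Table: [751, _, _, _, 849, 786, 573, _, 524, 576, _, _, 433]
Lookup 849: h=8, probe 8,9,12,4 → found at 4.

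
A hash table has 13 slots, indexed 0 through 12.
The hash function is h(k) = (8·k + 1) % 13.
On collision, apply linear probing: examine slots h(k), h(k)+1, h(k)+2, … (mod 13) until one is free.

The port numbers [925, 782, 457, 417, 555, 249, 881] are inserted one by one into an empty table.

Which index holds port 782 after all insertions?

5

Insert 925: h=4, slot 4 empty → index 4.
Insert 782: h=4, slot 4 occupied → index 5.
Insert 457: h=4, slots 4,5 occupied → index 6.
Insert 417: h=9, slot 9 empty → index 9.
Insert 555: h=8, slot 8 empty → index 8.
Insert 249: h=4, slots 4,5,6 occupied → index 7.
Insert 881: h=3, slot 3 empty → index 3.
Table: [-, -, -, 881, 925, 782, 457, 249, 555, 417, -, -, -]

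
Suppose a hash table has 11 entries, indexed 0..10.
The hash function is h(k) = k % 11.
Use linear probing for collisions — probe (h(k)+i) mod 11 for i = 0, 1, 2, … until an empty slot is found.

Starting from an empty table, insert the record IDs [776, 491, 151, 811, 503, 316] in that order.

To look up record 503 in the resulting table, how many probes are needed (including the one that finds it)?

3

Insert 776: h=6, slot 6 empty -> index 6.
Insert 491: h=7, slot 7 empty -> index 7.
Insert 151: h=8, slot 8 empty -> index 8.
Insert 811: h=8, slot 8 occupied -> index 9.
Insert 503: h=8, slots 8,9 occupied -> index 10.
Insert 316: h=8, slots 8,9,10 occupied -> index 0.
Table: [316, ., ., ., ., ., 776, 491, 151, 811, 503]
Lookup 503: h=8, probe 8,9,10 → found at 10.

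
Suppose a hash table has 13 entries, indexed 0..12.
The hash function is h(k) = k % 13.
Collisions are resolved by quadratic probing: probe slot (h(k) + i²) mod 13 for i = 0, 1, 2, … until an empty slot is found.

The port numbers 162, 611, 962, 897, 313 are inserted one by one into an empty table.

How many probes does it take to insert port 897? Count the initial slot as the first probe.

3

162: h=6 -> slot 6
611: h=0 -> slot 0
962: h=0, probe 0,1 -> slot 1
897: h=0, probe 0,1,4 -> slot 4
313: h=1, probe 1,2 -> slot 2
Table: [611, 962, 313, ., 897, ., 162, ., ., ., ., ., .]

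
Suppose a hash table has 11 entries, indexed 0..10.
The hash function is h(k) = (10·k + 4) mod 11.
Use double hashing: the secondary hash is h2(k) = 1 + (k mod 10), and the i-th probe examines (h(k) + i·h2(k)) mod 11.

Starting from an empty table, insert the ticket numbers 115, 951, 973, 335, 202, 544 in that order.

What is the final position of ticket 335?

5

115: h=10 => slot 10
951: h=10, h2=2, probe 10,1 => slot 1
973: h=10, h2=4, probe 10,3 => slot 3
335: h=10, h2=6, probe 10,5 => slot 5
202: h=0 => slot 0
544: h=10, h2=5, probe 10,4 => slot 4
Table: [202, 951, ., 973, 544, 335, ., ., ., ., 115]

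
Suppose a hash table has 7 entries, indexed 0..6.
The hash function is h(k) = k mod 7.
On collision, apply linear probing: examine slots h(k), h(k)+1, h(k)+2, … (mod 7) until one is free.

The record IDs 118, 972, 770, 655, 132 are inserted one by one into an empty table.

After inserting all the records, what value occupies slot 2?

132

118: h=6 => slot 6
972: h=6, probe 6,0 => slot 0
770: h=0, probe 0,1 => slot 1
655: h=4 => slot 4
132: h=6, probe 6,0,1,2 => slot 2
Table: [972, 770, 132, ., 655, ., 118]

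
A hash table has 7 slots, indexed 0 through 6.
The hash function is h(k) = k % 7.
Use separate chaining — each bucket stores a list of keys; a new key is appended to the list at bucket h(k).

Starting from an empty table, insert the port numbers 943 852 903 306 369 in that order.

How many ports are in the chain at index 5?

Insert 943: h=5, bucket 5 empty -> new chain.
Insert 852: h=5, bucket 5 nonempty -> append to chain.
Insert 903: h=0, bucket 0 empty -> new chain.
Insert 306: h=5, bucket 5 nonempty -> append to chain.
Insert 369: h=5, bucket 5 nonempty -> append to chain.
Final buckets:
0: 903
1: _
2: _
3: _
4: _
5: 943 -> 852 -> 306 -> 369
6: _

4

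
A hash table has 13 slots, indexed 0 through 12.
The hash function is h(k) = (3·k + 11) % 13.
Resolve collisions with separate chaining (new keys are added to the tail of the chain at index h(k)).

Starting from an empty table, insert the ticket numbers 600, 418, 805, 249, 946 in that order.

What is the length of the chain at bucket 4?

3

600 -> bucket 4
418 -> bucket 4 (collision)
805 -> bucket 8
249 -> bucket 4 (collision)
946 -> bucket 2
Final buckets:
0: —
1: —
2: 946
3: —
4: 600 -> 418 -> 249
5: —
6: —
7: —
8: 805
9: —
10: —
11: —
12: —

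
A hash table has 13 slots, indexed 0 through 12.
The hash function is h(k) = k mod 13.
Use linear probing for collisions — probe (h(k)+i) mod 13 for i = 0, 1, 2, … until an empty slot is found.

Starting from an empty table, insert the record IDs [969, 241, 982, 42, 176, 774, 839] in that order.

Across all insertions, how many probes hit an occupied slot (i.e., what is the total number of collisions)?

Insert 969: h=7, slot 7 empty -> index 7.
Insert 241: h=7, slot 7 occupied -> index 8.
Insert 982: h=7, slots 7,8 occupied -> index 9.
Insert 42: h=3, slot 3 empty -> index 3.
Insert 176: h=7, slots 7,8,9 occupied -> index 10.
Insert 774: h=7, slots 7,8,9,10 occupied -> index 11.
Insert 839: h=7, slots 7,8,9,10,11 occupied -> index 12.
Table: [-, -, -, 42, -, -, -, 969, 241, 982, 176, 774, 839]

15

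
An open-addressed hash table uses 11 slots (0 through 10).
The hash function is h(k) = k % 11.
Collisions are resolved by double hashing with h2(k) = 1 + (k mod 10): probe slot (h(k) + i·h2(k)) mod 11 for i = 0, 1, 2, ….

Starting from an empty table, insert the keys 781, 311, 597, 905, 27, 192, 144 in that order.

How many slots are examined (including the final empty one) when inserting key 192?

5

Insert 781: h=0, slot 0 empty -> index 0.
Insert 311: h=3, slot 3 empty -> index 3.
Insert 597: h=3, h2=8, slots 3,0 occupied -> index 8.
Insert 905: h=3, h2=6, slot 3 occupied -> index 9.
Insert 27: h=5, slot 5 empty -> index 5.
Insert 192: h=5, h2=3, slots 5,8,0,3 occupied -> index 6.
Insert 144: h=1, slot 1 empty -> index 1.
Table: [781, 144, -, 311, -, 27, 192, -, 597, 905, -]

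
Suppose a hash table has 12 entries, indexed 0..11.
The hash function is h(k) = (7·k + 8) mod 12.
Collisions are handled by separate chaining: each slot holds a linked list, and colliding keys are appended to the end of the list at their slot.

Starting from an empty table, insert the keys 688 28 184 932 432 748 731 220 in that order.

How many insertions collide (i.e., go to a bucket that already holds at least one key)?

4

688 → bucket 0
28 → bucket 0 (collision)
184 → bucket 0 (collision)
932 → bucket 4
432 → bucket 8
748 → bucket 0 (collision)
731 → bucket 1
220 → bucket 0 (collision)
Final buckets:
0: 688 -> 28 -> 184 -> 748 -> 220
1: 731
2: .
3: .
4: 932
5: .
6: .
7: .
8: 432
9: .
10: .
11: .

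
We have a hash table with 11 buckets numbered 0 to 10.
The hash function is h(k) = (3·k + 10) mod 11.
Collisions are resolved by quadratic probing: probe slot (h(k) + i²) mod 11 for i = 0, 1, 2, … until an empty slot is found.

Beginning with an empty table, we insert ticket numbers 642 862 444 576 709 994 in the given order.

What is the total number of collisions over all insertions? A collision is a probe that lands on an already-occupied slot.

10

642 hashes to 0; slot 0 is free → place at 0.
862 hashes to 0; 0 taken → place at 1.
444 hashes to 0; 0,1 taken → place at 4.
576 hashes to 0; 0,1,4 taken → place at 9.
709 hashes to 3; slot 3 is free → place at 3.
994 hashes to 0; 0,1,4,9 taken → place at 5.
Table: [642, 862, ∅, 709, 444, 994, ∅, ∅, ∅, 576, ∅]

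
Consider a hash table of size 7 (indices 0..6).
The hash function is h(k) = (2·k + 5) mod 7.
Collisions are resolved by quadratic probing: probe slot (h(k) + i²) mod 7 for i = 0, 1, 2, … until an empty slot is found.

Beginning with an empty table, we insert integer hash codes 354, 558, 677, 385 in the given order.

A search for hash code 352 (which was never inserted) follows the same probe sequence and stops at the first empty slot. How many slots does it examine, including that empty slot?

2

354 hashes to 6; slot 6 is free => place at 6.
558 hashes to 1; slot 1 is free => place at 1.
677 hashes to 1; 1 taken => place at 2.
385 hashes to 5; slot 5 is free => place at 5.
Table: [., 558, 677, ., ., 385, 354]
Lookup 352: h=2, probe 2,3 → slot 3 empty, not found.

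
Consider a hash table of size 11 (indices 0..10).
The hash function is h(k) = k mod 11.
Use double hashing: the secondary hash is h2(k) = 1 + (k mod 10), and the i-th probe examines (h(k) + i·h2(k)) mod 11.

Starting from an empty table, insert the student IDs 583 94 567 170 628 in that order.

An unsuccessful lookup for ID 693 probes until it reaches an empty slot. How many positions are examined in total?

2

Insert 583: h=0, slot 0 empty → index 0.
Insert 94: h=6, slot 6 empty → index 6.
Insert 567: h=6, h2=8, slot 6 occupied → index 3.
Insert 170: h=5, slot 5 empty → index 5.
Insert 628: h=1, slot 1 empty → index 1.
Table: [583, 628, —, 567, —, 170, 94, —, —, —, —]
Lookup 693: h=0, h2=4, probe 0,4 → slot 4 empty, not found.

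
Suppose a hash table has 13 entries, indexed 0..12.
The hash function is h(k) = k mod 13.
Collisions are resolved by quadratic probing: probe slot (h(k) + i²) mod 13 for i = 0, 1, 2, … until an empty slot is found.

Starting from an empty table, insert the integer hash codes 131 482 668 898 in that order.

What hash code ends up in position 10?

Insert 131: h=1, slot 1 empty => index 1.
Insert 482: h=1, slot 1 occupied => index 2.
Insert 668: h=5, slot 5 empty => index 5.
Insert 898: h=1, slots 1,2,5 occupied => index 10.
Table: [., 131, 482, ., ., 668, ., ., ., ., 898, ., .]

898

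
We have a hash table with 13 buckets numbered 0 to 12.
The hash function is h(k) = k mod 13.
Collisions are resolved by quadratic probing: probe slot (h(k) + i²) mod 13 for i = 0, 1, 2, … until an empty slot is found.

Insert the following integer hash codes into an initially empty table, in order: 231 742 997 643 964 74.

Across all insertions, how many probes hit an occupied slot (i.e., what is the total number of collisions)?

231: h=10 → slot 10
742: h=1 → slot 1
997: h=9 → slot 9
643: h=6 → slot 6
964: h=2 → slot 2
74: h=9, probe 9,10,0 → slot 0
Table: [74, 742, 964, ., ., ., 643, ., ., 997, 231, ., .]

2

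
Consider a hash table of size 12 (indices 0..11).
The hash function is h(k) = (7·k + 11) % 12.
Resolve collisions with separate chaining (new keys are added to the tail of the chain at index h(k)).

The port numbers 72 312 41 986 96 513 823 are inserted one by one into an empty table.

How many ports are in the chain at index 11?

Insert 72: h=11, bucket 11 empty → new chain.
Insert 312: h=11, bucket 11 nonempty → append to chain.
Insert 41: h=10, bucket 10 empty → new chain.
Insert 986: h=1, bucket 1 empty → new chain.
Insert 96: h=11, bucket 11 nonempty → append to chain.
Insert 513: h=2, bucket 2 empty → new chain.
Insert 823: h=0, bucket 0 empty → new chain.
Final buckets:
0: 823
1: 986
2: 513
3: _
4: _
5: _
6: _
7: _
8: _
9: _
10: 41
11: 72 -> 312 -> 96

3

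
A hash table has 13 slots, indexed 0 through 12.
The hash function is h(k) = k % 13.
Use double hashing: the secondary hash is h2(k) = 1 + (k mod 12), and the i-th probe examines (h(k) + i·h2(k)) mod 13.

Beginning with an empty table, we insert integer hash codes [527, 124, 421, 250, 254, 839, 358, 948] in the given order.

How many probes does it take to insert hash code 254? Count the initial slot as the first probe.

527: h=7 => slot 7
124: h=7, h2=5, probe 7,12 => slot 12
421: h=5 => slot 5
250: h=3 => slot 3
254: h=7, h2=3, probe 7,10 => slot 10
839: h=7, h2=12, probe 7,6 => slot 6
358: h=7, h2=11, probe 7,5,3,1 => slot 1
948: h=12, h2=1, probe 12,0 => slot 0
Table: [948, 358, ., 250, ., 421, 839, 527, ., ., 254, ., 124]

2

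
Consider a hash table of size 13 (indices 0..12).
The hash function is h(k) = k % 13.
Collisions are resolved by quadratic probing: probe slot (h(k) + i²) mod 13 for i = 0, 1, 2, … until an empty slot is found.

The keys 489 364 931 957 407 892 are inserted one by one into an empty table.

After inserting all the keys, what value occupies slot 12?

957

489 hashes to 8; slot 8 is free -> place at 8.
364 hashes to 0; slot 0 is free -> place at 0.
931 hashes to 8; 8 taken -> place at 9.
957 hashes to 8; 8,9 taken -> place at 12.
407 hashes to 4; slot 4 is free -> place at 4.
892 hashes to 8; 8,9,12,4 taken -> place at 11.
Table: [364, -, -, -, 407, -, -, -, 489, 931, -, 892, 957]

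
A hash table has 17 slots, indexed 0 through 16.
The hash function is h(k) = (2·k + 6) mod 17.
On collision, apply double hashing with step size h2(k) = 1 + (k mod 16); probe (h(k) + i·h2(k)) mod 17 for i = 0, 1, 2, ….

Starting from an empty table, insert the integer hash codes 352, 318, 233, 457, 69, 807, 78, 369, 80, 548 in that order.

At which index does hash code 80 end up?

14

352 hashes to 13; slot 13 is free → place at 13.
318 hashes to 13, h2=15; 13 taken → place at 11.
233 hashes to 13, h2=10; 13 taken → place at 6.
457 hashes to 2; slot 2 is free → place at 2.
69 hashes to 8; slot 8 is free → place at 8.
807 hashes to 5; slot 5 is free → place at 5.
78 hashes to 9; slot 9 is free → place at 9.
369 hashes to 13, h2=2; 13 taken → place at 15.
80 hashes to 13, h2=1; 13 taken → place at 14.
548 hashes to 14, h2=5; 14,2 taken → place at 7.
Table: [—, —, 457, —, —, 807, 233, 548, 69, 78, —, 318, —, 352, 80, 369, —]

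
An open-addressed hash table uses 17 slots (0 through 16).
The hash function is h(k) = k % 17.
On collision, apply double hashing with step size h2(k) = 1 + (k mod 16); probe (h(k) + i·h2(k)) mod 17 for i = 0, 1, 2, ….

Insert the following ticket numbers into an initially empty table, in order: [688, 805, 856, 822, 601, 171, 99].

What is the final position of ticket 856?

15

Insert 688: h=8, slot 8 empty -> index 8.
Insert 805: h=6, slot 6 empty -> index 6.
Insert 856: h=6, h2=9, slot 6 occupied -> index 15.
Insert 822: h=6, h2=7, slot 6 occupied -> index 13.
Insert 601: h=6, h2=10, slot 6 occupied -> index 16.
Insert 171: h=1, slot 1 empty -> index 1.
Insert 99: h=14, slot 14 empty -> index 14.
Table: [_, 171, _, _, _, _, 805, _, 688, _, _, _, _, 822, 99, 856, 601]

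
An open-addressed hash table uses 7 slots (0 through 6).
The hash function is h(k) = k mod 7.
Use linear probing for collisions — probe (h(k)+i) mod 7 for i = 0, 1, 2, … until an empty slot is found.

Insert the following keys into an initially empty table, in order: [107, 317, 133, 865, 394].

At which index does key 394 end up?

107 hashes to 2; slot 2 is free => place at 2.
317 hashes to 2; 2 taken => place at 3.
133 hashes to 0; slot 0 is free => place at 0.
865 hashes to 4; slot 4 is free => place at 4.
394 hashes to 2; 2,3,4 taken => place at 5.
Table: [133, —, 107, 317, 865, 394, —]

5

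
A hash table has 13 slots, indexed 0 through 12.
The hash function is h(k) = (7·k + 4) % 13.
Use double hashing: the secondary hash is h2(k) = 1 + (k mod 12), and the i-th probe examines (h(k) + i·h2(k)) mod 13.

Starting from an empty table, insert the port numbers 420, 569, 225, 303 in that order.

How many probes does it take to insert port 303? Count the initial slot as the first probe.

2

Insert 420: h=6, slot 6 empty => index 6.
Insert 569: h=9, slot 9 empty => index 9.
Insert 225: h=6, h2=10, slot 6 occupied => index 3.
Insert 303: h=6, h2=4, slot 6 occupied => index 10.
Table: [-, -, -, 225, -, -, 420, -, -, 569, 303, -, -]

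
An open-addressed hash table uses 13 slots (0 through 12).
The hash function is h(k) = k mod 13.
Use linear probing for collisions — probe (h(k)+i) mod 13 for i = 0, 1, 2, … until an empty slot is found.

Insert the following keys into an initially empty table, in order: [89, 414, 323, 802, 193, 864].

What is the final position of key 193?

89: h=11 → slot 11
414: h=11, probe 11,12 → slot 12
323: h=11, probe 11,12,0 → slot 0
802: h=9 → slot 9
193: h=11, probe 11,12,0,1 → slot 1
864: h=6 → slot 6
Table: [323, 193, -, -, -, -, 864, -, -, 802, -, 89, 414]

1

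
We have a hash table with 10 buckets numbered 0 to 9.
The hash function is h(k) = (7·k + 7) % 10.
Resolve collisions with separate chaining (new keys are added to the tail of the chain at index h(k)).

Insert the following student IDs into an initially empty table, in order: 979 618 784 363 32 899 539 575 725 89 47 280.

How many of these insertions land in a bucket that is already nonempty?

4

Insert 979: h=0, bucket 0 empty → new chain.
Insert 618: h=3, bucket 3 empty → new chain.
Insert 784: h=5, bucket 5 empty → new chain.
Insert 363: h=8, bucket 8 empty → new chain.
Insert 32: h=1, bucket 1 empty → new chain.
Insert 899: h=0, bucket 0 nonempty → append to chain.
Insert 539: h=0, bucket 0 nonempty → append to chain.
Insert 575: h=2, bucket 2 empty → new chain.
Insert 725: h=2, bucket 2 nonempty → append to chain.
Insert 89: h=0, bucket 0 nonempty → append to chain.
Insert 47: h=6, bucket 6 empty → new chain.
Insert 280: h=7, bucket 7 empty → new chain.
Final buckets:
0: 979 -> 899 -> 539 -> 89
1: 32
2: 575 -> 725
3: 618
4: .
5: 784
6: 47
7: 280
8: 363
9: .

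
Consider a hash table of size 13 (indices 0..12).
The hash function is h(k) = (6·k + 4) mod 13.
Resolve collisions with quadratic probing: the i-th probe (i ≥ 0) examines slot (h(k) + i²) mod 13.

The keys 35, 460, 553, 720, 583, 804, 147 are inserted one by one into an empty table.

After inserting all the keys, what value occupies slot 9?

720

35 hashes to 6; slot 6 is free → place at 6.
460 hashes to 8; slot 8 is free → place at 8.
553 hashes to 7; slot 7 is free → place at 7.
720 hashes to 8; 8 taken → place at 9.
583 hashes to 5; slot 5 is free → place at 5.
804 hashes to 5; 5,6,9 taken → place at 1.
147 hashes to 2; slot 2 is free → place at 2.
Table: [., 804, 147, ., ., 583, 35, 553, 460, 720, ., ., .]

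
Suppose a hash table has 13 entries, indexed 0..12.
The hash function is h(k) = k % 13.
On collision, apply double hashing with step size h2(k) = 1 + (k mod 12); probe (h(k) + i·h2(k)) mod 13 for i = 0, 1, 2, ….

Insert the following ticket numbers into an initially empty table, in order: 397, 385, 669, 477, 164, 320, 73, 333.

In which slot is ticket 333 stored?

Insert 397: h=7, slot 7 empty → index 7.
Insert 385: h=8, slot 8 empty → index 8.
Insert 669: h=6, slot 6 empty → index 6.
Insert 477: h=9, slot 9 empty → index 9.
Insert 164: h=8, h2=9, slot 8 occupied → index 4.
Insert 320: h=8, h2=9, slots 8,4 occupied → index 0.
Insert 73: h=8, h2=2, slot 8 occupied → index 10.
Insert 333: h=8, h2=10, slot 8 occupied → index 5.
Table: [320, -, -, -, 164, 333, 669, 397, 385, 477, 73, -, -]

5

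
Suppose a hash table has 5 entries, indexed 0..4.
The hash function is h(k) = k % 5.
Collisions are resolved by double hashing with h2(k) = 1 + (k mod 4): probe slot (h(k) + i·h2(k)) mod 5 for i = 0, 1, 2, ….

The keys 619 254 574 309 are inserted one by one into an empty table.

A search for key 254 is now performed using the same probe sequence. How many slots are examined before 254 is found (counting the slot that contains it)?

619 hashes to 4; slot 4 is free => place at 4.
254 hashes to 4, h2=3; 4 taken => place at 2.
574 hashes to 4, h2=3; 4,2 taken => place at 0.
309 hashes to 4, h2=2; 4 taken => place at 1.
Table: [574, 309, 254, _, 619]
Lookup 254: h=4, h2=3, probe 4,2 → found at 2.

2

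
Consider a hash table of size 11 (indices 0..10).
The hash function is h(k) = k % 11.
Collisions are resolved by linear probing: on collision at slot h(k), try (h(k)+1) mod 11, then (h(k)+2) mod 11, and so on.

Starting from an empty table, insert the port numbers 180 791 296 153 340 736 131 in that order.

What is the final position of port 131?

5

180 hashes to 4; slot 4 is free -> place at 4.
791 hashes to 10; slot 10 is free -> place at 10.
296 hashes to 10; 10 taken -> place at 0.
153 hashes to 10; 10,0 taken -> place at 1.
340 hashes to 10; 10,0,1 taken -> place at 2.
736 hashes to 10; 10,0,1,2 taken -> place at 3.
131 hashes to 10; 10,0,1,2,3,4 taken -> place at 5.
Table: [296, 153, 340, 736, 180, 131, ∅, ∅, ∅, ∅, 791]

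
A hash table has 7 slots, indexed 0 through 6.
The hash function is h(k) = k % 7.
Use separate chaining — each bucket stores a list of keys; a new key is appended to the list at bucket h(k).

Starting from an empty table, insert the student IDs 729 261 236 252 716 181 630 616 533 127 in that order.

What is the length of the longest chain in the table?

Insert 729: h=1, bucket 1 empty -> new chain.
Insert 261: h=2, bucket 2 empty -> new chain.
Insert 236: h=5, bucket 5 empty -> new chain.
Insert 252: h=0, bucket 0 empty -> new chain.
Insert 716: h=2, bucket 2 nonempty -> append to chain.
Insert 181: h=6, bucket 6 empty -> new chain.
Insert 630: h=0, bucket 0 nonempty -> append to chain.
Insert 616: h=0, bucket 0 nonempty -> append to chain.
Insert 533: h=1, bucket 1 nonempty -> append to chain.
Insert 127: h=1, bucket 1 nonempty -> append to chain.
Final buckets:
0: 252 -> 630 -> 616
1: 729 -> 533 -> 127
2: 261 -> 716
3: ∅
4: ∅
5: 236
6: 181

3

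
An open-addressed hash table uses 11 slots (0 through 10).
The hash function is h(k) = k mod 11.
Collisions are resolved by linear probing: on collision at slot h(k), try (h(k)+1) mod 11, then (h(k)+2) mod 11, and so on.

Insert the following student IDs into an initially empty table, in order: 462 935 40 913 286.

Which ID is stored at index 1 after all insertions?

Insert 462: h=0, slot 0 empty → index 0.
Insert 935: h=0, slot 0 occupied → index 1.
Insert 40: h=7, slot 7 empty → index 7.
Insert 913: h=0, slots 0,1 occupied → index 2.
Insert 286: h=0, slots 0,1,2 occupied → index 3.
Table: [462, 935, 913, 286, ∅, ∅, ∅, 40, ∅, ∅, ∅]

935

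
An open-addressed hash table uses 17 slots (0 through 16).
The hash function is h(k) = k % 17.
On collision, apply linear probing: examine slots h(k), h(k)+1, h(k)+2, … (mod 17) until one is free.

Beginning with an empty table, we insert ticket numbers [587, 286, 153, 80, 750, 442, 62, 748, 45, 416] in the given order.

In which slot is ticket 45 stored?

587: h=9 => slot 9
286: h=14 => slot 14
153: h=0 => slot 0
80: h=12 => slot 12
750: h=2 => slot 2
442: h=0, probe 0,1 => slot 1
62: h=11 => slot 11
748: h=0, probe 0,1,2,3 => slot 3
45: h=11, probe 11,12,13 => slot 13
416: h=8 => slot 8
Table: [153, 442, 750, 748, ., ., ., ., 416, 587, ., 62, 80, 45, 286, ., .]

13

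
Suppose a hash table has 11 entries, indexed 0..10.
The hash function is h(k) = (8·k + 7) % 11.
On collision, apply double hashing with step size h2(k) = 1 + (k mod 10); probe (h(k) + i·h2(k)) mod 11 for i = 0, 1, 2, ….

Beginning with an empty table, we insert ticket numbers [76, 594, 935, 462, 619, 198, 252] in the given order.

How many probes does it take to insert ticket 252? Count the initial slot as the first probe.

4

76 hashes to 10; slot 10 is free -> place at 10.
594 hashes to 7; slot 7 is free -> place at 7.
935 hashes to 7, h2=6; 7 taken -> place at 2.
462 hashes to 7, h2=3; 7,10,2 taken -> place at 5.
619 hashes to 9; slot 9 is free -> place at 9.
198 hashes to 7, h2=9; 7,5 taken -> place at 3.
252 hashes to 10, h2=3; 10,2,5 taken -> place at 8.
Table: [., ., 935, 198, ., 462, ., 594, 252, 619, 76]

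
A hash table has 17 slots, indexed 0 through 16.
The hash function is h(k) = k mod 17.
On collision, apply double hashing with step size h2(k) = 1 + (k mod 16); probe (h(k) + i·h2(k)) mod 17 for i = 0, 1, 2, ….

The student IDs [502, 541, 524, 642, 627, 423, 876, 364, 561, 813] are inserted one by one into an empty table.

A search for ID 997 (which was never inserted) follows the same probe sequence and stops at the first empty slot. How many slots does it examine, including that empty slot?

502: h=9 -> slot 9
541: h=14 -> slot 14
524: h=14, h2=13, probe 14,10 -> slot 10
642: h=13 -> slot 13
627: h=15 -> slot 15
423: h=15, h2=8, probe 15,6 -> slot 6
876: h=9, h2=13, probe 9,5 -> slot 5
364: h=7 -> slot 7
561: h=0 -> slot 0
813: h=14, h2=14, probe 14,11 -> slot 11
Table: [561, -, -, -, -, 876, 423, 364, -, 502, 524, 813, -, 642, 541, 627, -]
Lookup 997: h=11, h2=6, probe 11,0,6,12 → slot 12 empty, not found.

4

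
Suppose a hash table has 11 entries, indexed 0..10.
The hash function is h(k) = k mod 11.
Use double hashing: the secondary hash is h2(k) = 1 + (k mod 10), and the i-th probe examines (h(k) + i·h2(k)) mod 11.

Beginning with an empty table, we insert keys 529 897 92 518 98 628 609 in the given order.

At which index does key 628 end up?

529 hashes to 1; slot 1 is free → place at 1.
897 hashes to 6; slot 6 is free → place at 6.
92 hashes to 4; slot 4 is free → place at 4.
518 hashes to 1, h2=9; 1 taken → place at 10.
98 hashes to 10, h2=9; 10 taken → place at 8.
628 hashes to 1, h2=9; 1,10,8,6,4 taken → place at 2.
609 hashes to 4, h2=10; 4 taken → place at 3.
Table: [-, 529, 628, 609, 92, -, 897, -, 98, -, 518]

2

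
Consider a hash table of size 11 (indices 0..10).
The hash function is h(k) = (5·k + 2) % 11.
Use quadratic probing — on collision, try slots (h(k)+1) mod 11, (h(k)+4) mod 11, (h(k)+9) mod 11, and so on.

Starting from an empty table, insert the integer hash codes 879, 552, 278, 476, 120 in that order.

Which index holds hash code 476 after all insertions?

879 hashes to 8; slot 8 is free → place at 8.
552 hashes to 1; slot 1 is free → place at 1.
278 hashes to 6; slot 6 is free → place at 6.
476 hashes to 6; 6 taken → place at 7.
120 hashes to 8; 8 taken → place at 9.
Table: [., 552, ., ., ., ., 278, 476, 879, 120, .]

7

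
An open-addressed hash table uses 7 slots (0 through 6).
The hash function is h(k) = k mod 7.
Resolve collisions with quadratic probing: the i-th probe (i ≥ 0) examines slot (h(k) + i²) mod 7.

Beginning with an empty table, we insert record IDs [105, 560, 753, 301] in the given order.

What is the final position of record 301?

105 hashes to 0; slot 0 is free -> place at 0.
560 hashes to 0; 0 taken -> place at 1.
753 hashes to 4; slot 4 is free -> place at 4.
301 hashes to 0; 0,1,4 taken -> place at 2.
Table: [105, 560, 301, -, 753, -, -]

2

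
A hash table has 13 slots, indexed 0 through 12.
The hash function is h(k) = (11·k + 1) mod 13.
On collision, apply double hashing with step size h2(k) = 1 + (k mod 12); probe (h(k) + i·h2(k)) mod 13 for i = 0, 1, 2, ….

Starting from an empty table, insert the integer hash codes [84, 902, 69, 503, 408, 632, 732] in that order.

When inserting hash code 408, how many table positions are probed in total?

Insert 84: h=2, slot 2 empty => index 2.
Insert 902: h=4, slot 4 empty => index 4.
Insert 69: h=6, slot 6 empty => index 6.
Insert 503: h=9, slot 9 empty => index 9.
Insert 408: h=4, h2=1, slot 4 occupied => index 5.
Insert 632: h=11, slot 11 empty => index 11.
Insert 732: h=6, h2=1, slot 6 occupied => index 7.
Table: [∅, ∅, 84, ∅, 902, 408, 69, 732, ∅, 503, ∅, 632, ∅]

2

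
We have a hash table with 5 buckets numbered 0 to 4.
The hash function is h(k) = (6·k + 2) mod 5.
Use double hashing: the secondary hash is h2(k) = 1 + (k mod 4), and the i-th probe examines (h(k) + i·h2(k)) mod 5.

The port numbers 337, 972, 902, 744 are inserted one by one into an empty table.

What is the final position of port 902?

2

337 hashes to 4; slot 4 is free → place at 4.
972 hashes to 4, h2=1; 4 taken → place at 0.
902 hashes to 4, h2=3; 4 taken → place at 2.
744 hashes to 1; slot 1 is free → place at 1.
Table: [972, 744, 902, ., 337]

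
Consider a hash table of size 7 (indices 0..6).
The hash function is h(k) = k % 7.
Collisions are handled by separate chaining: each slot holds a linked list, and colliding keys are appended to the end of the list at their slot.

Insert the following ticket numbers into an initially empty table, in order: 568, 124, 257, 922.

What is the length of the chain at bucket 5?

Insert 568: h=1, bucket 1 empty -> new chain.
Insert 124: h=5, bucket 5 empty -> new chain.
Insert 257: h=5, bucket 5 nonempty -> append to chain.
Insert 922: h=5, bucket 5 nonempty -> append to chain.
Final buckets:
0: .
1: 568
2: .
3: .
4: .
5: 124 -> 257 -> 922
6: .

3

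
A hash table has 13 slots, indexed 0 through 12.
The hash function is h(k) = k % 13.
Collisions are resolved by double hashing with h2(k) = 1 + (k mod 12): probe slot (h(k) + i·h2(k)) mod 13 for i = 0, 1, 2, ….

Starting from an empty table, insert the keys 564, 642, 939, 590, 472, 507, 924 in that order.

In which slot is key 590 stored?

8

564: h=5 → slot 5
642: h=5, h2=7, probe 5,12 → slot 12
939: h=3 → slot 3
590: h=5, h2=3, probe 5,8 → slot 8
472: h=4 → slot 4
507: h=0 → slot 0
924: h=1 → slot 1
Table: [507, 924, _, 939, 472, 564, _, _, 590, _, _, _, 642]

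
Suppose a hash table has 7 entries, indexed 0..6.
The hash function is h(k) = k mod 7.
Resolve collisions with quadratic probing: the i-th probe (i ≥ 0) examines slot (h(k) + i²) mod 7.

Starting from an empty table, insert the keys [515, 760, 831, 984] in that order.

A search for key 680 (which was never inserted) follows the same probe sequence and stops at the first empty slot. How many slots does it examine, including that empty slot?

515: h=4 -> slot 4
760: h=4, probe 4,5 -> slot 5
831: h=5, probe 5,6 -> slot 6
984: h=4, probe 4,5,1 -> slot 1
Table: [-, 984, -, -, 515, 760, 831]
Lookup 680: h=1, probe 1,2 → slot 2 empty, not found.

2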